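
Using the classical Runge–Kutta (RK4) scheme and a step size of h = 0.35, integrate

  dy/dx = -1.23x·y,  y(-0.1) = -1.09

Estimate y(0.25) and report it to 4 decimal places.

RK4: k1 = f(x_n, y_n); k2 = f(x_n + h/2, y_n + (h/2)·k1); k3 = f(x_n + h/2, y_n + (h/2)·k2); k4 = f(x_n + h, y_n + h·k3); y_{n+1} = y_n + (h/6)·(k1 + 2k2 + 2k3 + k4).
x=-0.100000, y=-1.090000:
  k1 = f(-0.100000, -1.090000) = -0.134070
  k2 = f(0.075000, -1.113462) = 0.102717
  k3 = f(0.075000, -1.072025) = 0.098894
  k4 = f(0.250000, -1.055387) = 0.324532
  y ← -1.090000 + (0.35/6)·(k1 + 2k2 + 2k3 + k4) = -1.055368
y(0.25) ≈ -1.0554

-1.0554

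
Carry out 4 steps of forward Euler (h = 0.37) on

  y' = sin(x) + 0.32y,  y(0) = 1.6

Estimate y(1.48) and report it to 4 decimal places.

3.2811

Euler: y_{n+1} = y_n + h·f(x_n, y_n).
x=0.000000, y=1.600000: f=0.512000 → y ← 1.600000 + 0.37·0.512000 = 1.789440
x=0.370000, y=1.789440: f=0.934236 → y ← 1.789440 + 0.37·0.934236 = 2.135107
x=0.740000, y=2.135107: f=1.357522 → y ← 2.135107 + 0.37·1.357522 = 2.637391
x=1.110000, y=2.637391: f=1.739664 → y ← 2.637391 + 0.37·1.739664 = 3.281066
y(1.48) ≈ 3.2811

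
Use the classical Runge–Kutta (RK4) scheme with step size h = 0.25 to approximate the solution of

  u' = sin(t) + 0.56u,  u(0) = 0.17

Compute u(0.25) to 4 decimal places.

RK4: k1 = f(t_n, u_n); k2 = f(t_n + h/2, u_n + (h/2)·k1); k3 = f(t_n + h/2, u_n + (h/2)·k2); k4 = f(t_n + h, u_n + h·k3); u_{n+1} = u_n + (h/6)·(k1 + 2k2 + 2k3 + k4).
t=0.000000, u=0.170000:
  k1 = f(0.000000, 0.170000) = 0.095200
  k2 = f(0.125000, 0.181900) = 0.226539
  k3 = f(0.125000, 0.198317) = 0.235732
  k4 = f(0.250000, 0.228933) = 0.375607
  u ← 0.170000 + (0.25/6)·(k1 + 2k2 + 2k3 + k4) = 0.228140
u(0.25) ≈ 0.2281

0.2281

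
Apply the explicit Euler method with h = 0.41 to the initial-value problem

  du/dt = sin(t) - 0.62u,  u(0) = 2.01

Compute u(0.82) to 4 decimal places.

Euler: u_{n+1} = u_n + h·f(t_n, u_n).
t=0.000000, u=2.010000: f=-1.246200 → u ← 2.010000 + 0.41·(-1.246200) = 1.499058
t=0.410000, u=1.499058: f=-0.530807 → u ← 1.499058 + 0.41·(-0.530807) = 1.281427
u(0.82) ≈ 1.2814

1.2814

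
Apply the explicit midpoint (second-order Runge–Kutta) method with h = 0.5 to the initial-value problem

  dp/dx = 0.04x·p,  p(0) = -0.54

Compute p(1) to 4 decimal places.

Midpoint: k1 = f(x_n, p_n); k2 = f(x_n + h/2, p_n + (h/2)·k1); p_{n+1} = p_n + h·k2.
x=0.000000, p=-0.540000:
  k1 = f(0.000000, -0.540000) = 0.000000
  k2 = f(0.250000, -0.540000) = -0.005400
  p ← -0.540000 + 0.5·(-0.005400) = -0.542700
x=0.500000, p=-0.542700:
  k1 = f(0.500000, -0.542700) = -0.010854
  k2 = f(0.750000, -0.545414) = -0.016362
  p ← -0.542700 + 0.5·(-0.016362) = -0.550881
p(1) ≈ -0.5509

-0.5509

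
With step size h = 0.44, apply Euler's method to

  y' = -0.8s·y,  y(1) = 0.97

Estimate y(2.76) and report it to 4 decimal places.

0.0192

Euler: y_{n+1} = y_n + h·f(s_n, y_n).
s=1.000000, y=0.970000: f=-0.776000 → y ← 0.970000 + 0.44·(-0.776000) = 0.628560
s=1.440000, y=0.628560: f=-0.724101 → y ← 0.628560 + 0.44·(-0.724101) = 0.309956
s=1.880000, y=0.309956: f=-0.466173 → y ← 0.309956 + 0.44·(-0.466173) = 0.104839
s=2.320000, y=0.104839: f=-0.194582 → y ← 0.104839 + 0.44·(-0.194582) = 0.019223
y(2.76) ≈ 0.0192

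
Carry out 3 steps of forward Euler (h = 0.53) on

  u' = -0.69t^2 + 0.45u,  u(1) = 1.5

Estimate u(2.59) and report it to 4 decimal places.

Euler: u_{n+1} = u_n + h·f(t_n, u_n).
t=1.000000, u=1.500000: f=-0.015000 → u ← 1.500000 + 0.53·(-0.015000) = 1.492050
t=1.530000, u=1.492050: f=-0.943798 → u ← 1.492050 + 0.53·(-0.943798) = 0.991837
t=2.060000, u=0.991837: f=-2.481757 → u ← 0.991837 + 0.53·(-2.481757) = -0.323495
u(2.59) ≈ -0.3235

-0.3235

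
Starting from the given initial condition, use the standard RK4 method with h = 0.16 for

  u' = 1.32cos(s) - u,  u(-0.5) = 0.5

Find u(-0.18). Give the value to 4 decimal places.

0.7034

RK4: k1 = f(s_n, u_n); k2 = f(s_n + h/2, u_n + (h/2)·k1); k3 = f(s_n + h/2, u_n + (h/2)·k2); k4 = f(s_n + h, u_n + h·k3); u_{n+1} = u_n + (h/6)·(k1 + 2k2 + 2k3 + k4).
s=-0.500000, u=0.500000:
  k1 = f(-0.500000, 0.500000) = 0.658409
  k2 = f(-0.420000, 0.552673) = 0.652605
  k3 = f(-0.420000, 0.552208) = 0.653069
  k4 = f(-0.340000, 0.604491) = 0.639945
  u ← 0.500000 + (0.16/6)·(k1 + 2k2 + 2k3 + k4) = 0.604259
s=-0.340000, u=0.604259:
  k1 = f(-0.340000, 0.604259) = 0.640177
  k2 = f(-0.260000, 0.655473) = 0.620162
  k3 = f(-0.260000, 0.653872) = 0.621763
  k4 = f(-0.180000, 0.703741) = 0.594933
  u ← 0.604259 + (0.16/6)·(k1 + 2k2 + 2k3 + k4) = 0.703431
u(-0.18) ≈ 0.7034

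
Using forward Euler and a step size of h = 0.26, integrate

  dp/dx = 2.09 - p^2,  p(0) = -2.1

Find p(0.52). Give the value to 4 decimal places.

-4.0597

Euler: p_{n+1} = p_n + h·f(x_n, p_n).
x=0.000000, p=-2.100000: f=-2.320000 → p ← -2.100000 + 0.26·(-2.320000) = -2.703200
x=0.260000, p=-2.703200: f=-5.217290 → p ← -2.703200 + 0.26·(-5.217290) = -4.059695
p(0.52) ≈ -4.0597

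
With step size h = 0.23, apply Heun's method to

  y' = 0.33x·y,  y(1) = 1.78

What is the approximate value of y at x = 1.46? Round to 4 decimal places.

Heun: k1 = f(x_n, y_n); k2 = f(x_n + h, y_n + h·k1); y_{n+1} = y_n + (h/2)·(k1 + k2).
x=1.000000, y=1.780000:
  k1 = f(1.000000, 1.780000) = 0.587400
  k2 = f(1.230000, 1.915102) = 0.777340
  y ← 1.780000 + (0.23/2)·(0.587400 + 0.777340) = 1.936945
x=1.230000, y=1.936945:
  k1 = f(1.230000, 1.936945) = 0.786206
  k2 = f(1.460000, 2.117772) = 1.020343
  y ← 1.936945 + (0.23/2)·(0.786206 + 1.020343) = 2.144698
y(1.46) ≈ 2.1447

2.1447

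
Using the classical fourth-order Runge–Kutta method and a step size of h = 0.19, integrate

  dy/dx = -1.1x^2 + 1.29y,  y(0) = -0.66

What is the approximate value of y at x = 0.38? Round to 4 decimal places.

RK4: k1 = f(x_n, y_n); k2 = f(x_n + h/2, y_n + (h/2)·k1); k3 = f(x_n + h/2, y_n + (h/2)·k2); k4 = f(x_n + h, y_n + h·k3); y_{n+1} = y_n + (h/6)·(k1 + 2k2 + 2k3 + k4).
x=0.000000, y=-0.660000:
  k1 = f(0.000000, -0.660000) = -0.851400
  k2 = f(0.095000, -0.740883) = -0.965667
  k3 = f(0.095000, -0.751738) = -0.979670
  k4 = f(0.190000, -0.846137) = -1.131227
  y ← -0.660000 + (0.19/6)·(k1 + 2k2 + 2k3 + k4) = -0.845988
x=0.190000, y=-0.845988:
  k1 = f(0.190000, -0.845988) = -1.131034
  k2 = f(0.285000, -0.953436) = -1.319280
  k3 = f(0.285000, -0.971319) = -1.342350
  k4 = f(0.380000, -1.101034) = -1.579174
  y ← -0.845988 + (0.19/6)·(k1 + 2k2 + 2k3 + k4) = -1.100381
y(0.38) ≈ -1.1004

-1.1004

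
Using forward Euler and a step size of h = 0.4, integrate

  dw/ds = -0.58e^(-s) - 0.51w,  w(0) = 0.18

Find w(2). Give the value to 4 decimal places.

-0.2826

Euler: w_{n+1} = w_n + h·f(s_n, w_n).
s=0.000000, w=0.180000: f=-0.671800 → w ← 0.180000 + 0.4·(-0.671800) = -0.088720
s=0.400000, w=-0.088720: f=-0.343538 → w ← -0.088720 + 0.4·(-0.343538) = -0.226135
s=0.800000, w=-0.226135: f=-0.145282 → w ← -0.226135 + 0.4·(-0.145282) = -0.284248
s=1.200000, w=-0.284248: f=-0.029726 → w ← -0.284248 + 0.4·(-0.029726) = -0.296139
s=1.600000, w=-0.296139: f=0.033931 → w ← -0.296139 + 0.4·0.033931 = -0.282566
w(2) ≈ -0.2826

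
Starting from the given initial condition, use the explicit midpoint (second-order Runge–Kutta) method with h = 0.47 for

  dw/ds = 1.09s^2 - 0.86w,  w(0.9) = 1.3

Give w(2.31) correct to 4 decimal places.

3.2863

Midpoint: k1 = f(s_n, w_n); k2 = f(s_n + h/2, w_n + (h/2)·k1); w_{n+1} = w_n + h·k2.
s=0.900000, w=1.300000:
  k1 = f(0.900000, 1.300000) = -0.235100
  k2 = f(1.135000, 1.244752) = 0.333679
  w ← 1.300000 + 0.47·0.333679 = 1.456829
s=1.370000, w=1.456829:
  k1 = f(1.370000, 1.456829) = 0.792948
  k2 = f(1.605000, 1.643172) = 1.394739
  w ← 1.456829 + 0.47·1.394739 = 2.112357
s=1.840000, w=2.112357:
  k1 = f(1.840000, 2.112357) = 1.873677
  k2 = f(2.075000, 2.552671) = 2.497834
  w ← 2.112357 + 0.47·2.497834 = 3.286339
w(2.31) ≈ 3.2863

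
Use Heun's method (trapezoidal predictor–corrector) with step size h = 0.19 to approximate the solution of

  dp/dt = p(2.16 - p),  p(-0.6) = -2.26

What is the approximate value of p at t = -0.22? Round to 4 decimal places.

Heun: k1 = f(t_n, p_n); k2 = f(t_n + h, p_n + h·k1); p_{n+1} = p_n + (h/2)·(k1 + k2).
t=-0.600000, p=-2.260000:
  k1 = f(-0.600000, -2.260000) = -9.989200
  k2 = f(-0.410000, -4.157948) = -26.269699
  p ← -2.260000 + (0.19/2)·(-9.989200 + (-26.269699)) = -5.704595
t=-0.410000, p=-5.704595:
  k1 = f(-0.410000, -5.704595) = -44.864335
  k2 = f(-0.220000, -14.228819) = -233.193542
  p ← -5.704595 + (0.19/2)·(-44.864335 + (-233.193542)) = -32.120094
p(-0.22) ≈ -32.1201

-32.1201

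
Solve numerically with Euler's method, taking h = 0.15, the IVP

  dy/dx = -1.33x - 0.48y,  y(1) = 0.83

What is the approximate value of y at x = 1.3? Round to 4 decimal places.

0.3002

Euler: y_{n+1} = y_n + h·f(x_n, y_n).
x=1.000000, y=0.830000: f=-1.728400 → y ← 0.830000 + 0.15·(-1.728400) = 0.570740
x=1.150000, y=0.570740: f=-1.803455 → y ← 0.570740 + 0.15·(-1.803455) = 0.300222
y(1.3) ≈ 0.3002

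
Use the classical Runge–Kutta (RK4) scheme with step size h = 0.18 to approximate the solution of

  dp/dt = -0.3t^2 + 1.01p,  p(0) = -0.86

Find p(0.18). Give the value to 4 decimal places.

-1.0321

RK4: k1 = f(t_n, p_n); k2 = f(t_n + h/2, p_n + (h/2)·k1); k3 = f(t_n + h/2, p_n + (h/2)·k2); k4 = f(t_n + h, p_n + h·k3); p_{n+1} = p_n + (h/6)·(k1 + 2k2 + 2k3 + k4).
t=0.000000, p=-0.860000:
  k1 = f(0.000000, -0.860000) = -0.868600
  k2 = f(0.090000, -0.938174) = -0.949986
  k3 = f(0.090000, -0.945499) = -0.957384
  k4 = f(0.180000, -1.032329) = -1.052372
  p ← -0.860000 + (0.18/6)·(k1 + 2k2 + 2k3 + k4) = -1.032071
p(0.18) ≈ -1.0321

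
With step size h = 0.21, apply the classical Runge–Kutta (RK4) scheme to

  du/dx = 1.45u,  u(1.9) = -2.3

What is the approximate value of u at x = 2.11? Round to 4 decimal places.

RK4: k1 = f(x_n, u_n); k2 = f(x_n + h/2, u_n + (h/2)·k1); k3 = f(x_n + h/2, u_n + (h/2)·k2); k4 = f(x_n + h, u_n + h·k3); u_{n+1} = u_n + (h/6)·(k1 + 2k2 + 2k3 + k4).
x=1.900000, u=-2.300000:
  k1 = f(1.900000, -2.300000) = -3.335000
  k2 = f(2.005000, -2.650175) = -3.842754
  k3 = f(2.005000, -2.703489) = -3.920059
  k4 = f(2.110000, -3.123212) = -4.528658
  u ← -2.300000 + (0.21/6)·(k1 + 2k2 + 2k3 + k4) = -3.118625
u(2.11) ≈ -3.1186

-3.1186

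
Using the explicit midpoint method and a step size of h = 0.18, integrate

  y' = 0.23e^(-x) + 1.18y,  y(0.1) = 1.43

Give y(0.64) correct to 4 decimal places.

2.8177

Midpoint: k1 = f(x_n, y_n); k2 = f(x_n + h/2, y_n + (h/2)·k1); y_{n+1} = y_n + h·k2.
x=0.100000, y=1.430000:
  k1 = f(0.100000, 1.430000) = 1.895513
  k2 = f(0.190000, 1.600596) = 2.078904
  y ← 1.430000 + 0.18·2.078904 = 1.804203
x=0.280000, y=1.804203:
  k1 = f(0.280000, 1.804203) = 2.302789
  k2 = f(0.370000, 2.011454) = 2.532384
  y ← 1.804203 + 0.18·2.532384 = 2.260032
x=0.460000, y=2.260032:
  k1 = f(0.460000, 2.260032) = 2.812033
  k2 = f(0.550000, 2.513115) = 3.098174
  y ← 2.260032 + 0.18·3.098174 = 2.817703
y(0.64) ≈ 2.8177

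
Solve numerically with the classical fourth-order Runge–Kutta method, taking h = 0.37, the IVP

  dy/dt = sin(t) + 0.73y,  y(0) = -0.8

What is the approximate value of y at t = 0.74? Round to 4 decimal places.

RK4: k1 = f(t_n, y_n); k2 = f(t_n + h/2, y_n + (h/2)·k1); k3 = f(t_n + h/2, y_n + (h/2)·k2); k4 = f(t_n + h, y_n + h·k3); y_{n+1} = y_n + (h/6)·(k1 + 2k2 + 2k3 + k4).
t=0.000000, y=-0.800000:
  k1 = f(0.000000, -0.800000) = -0.584000
  k2 = f(0.185000, -0.908040) = -0.478923
  k3 = f(0.185000, -0.888601) = -0.464732
  k4 = f(0.370000, -0.971951) = -0.347909
  y ← -0.800000 + (0.37/6)·(k1 + 2k2 + 2k3 + k4) = -0.973852
t=0.370000, y=-0.973852:
  k1 = f(0.370000, -0.973852) = -0.349296
  k2 = f(0.555000, -1.038472) = -0.231141
  k3 = f(0.555000, -1.016613) = -0.215184
  k4 = f(0.740000, -1.053470) = -0.094745
  y ← -0.973852 + (0.37/6)·(k1 + 2k2 + 2k3 + k4) = -1.056281
y(0.74) ≈ -1.0563

-1.0563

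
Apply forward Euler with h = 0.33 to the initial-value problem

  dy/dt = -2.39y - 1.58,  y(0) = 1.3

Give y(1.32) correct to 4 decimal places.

-0.6572

Euler: y_{n+1} = y_n + h·f(t_n, y_n).
t=0.000000, y=1.300000: f=-4.687000 → y ← 1.300000 + 0.33·(-4.687000) = -0.246710
t=0.330000, y=-0.246710: f=-0.990363 → y ← -0.246710 + 0.33·(-0.990363) = -0.573530
t=0.660000, y=-0.573530: f=-0.209264 → y ← -0.573530 + 0.33·(-0.209264) = -0.642587
t=0.990000, y=-0.642587: f=-0.044217 → y ← -0.642587 + 0.33·(-0.044217) = -0.657179
y(1.32) ≈ -0.6572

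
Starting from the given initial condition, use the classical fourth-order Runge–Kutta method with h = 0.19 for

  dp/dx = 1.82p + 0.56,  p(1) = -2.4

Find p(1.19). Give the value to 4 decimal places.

RK4: k1 = f(x_n, p_n); k2 = f(x_n + h/2, p_n + (h/2)·k1); k3 = f(x_n + h/2, p_n + (h/2)·k2); k4 = f(x_n + h, p_n + h·k3); p_{n+1} = p_n + (h/6)·(k1 + 2k2 + 2k3 + k4).
x=1.000000, p=-2.400000:
  k1 = f(1.000000, -2.400000) = -3.808000
  k2 = f(1.095000, -2.761760) = -4.466403
  k3 = f(1.095000, -2.824308) = -4.580241
  k4 = f(1.190000, -3.270246) = -5.391847
  p ← -2.400000 + (0.19/6)·(k1 + 2k2 + 2k3 + k4) = -3.264283
p(1.19) ≈ -3.2643

-3.2643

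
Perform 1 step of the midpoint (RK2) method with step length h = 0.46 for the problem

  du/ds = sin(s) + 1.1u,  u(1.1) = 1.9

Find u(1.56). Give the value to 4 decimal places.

3.6551

Midpoint: k1 = f(s_n, u_n); k2 = f(s_n + h/2, u_n + (h/2)·k1); u_{n+1} = u_n + h·k2.
s=1.100000, u=1.900000:
  k1 = f(1.100000, 1.900000) = 2.981207
  k2 = f(1.330000, 2.585678) = 3.815394
  u ← 1.900000 + 0.46·3.815394 = 3.655081
u(1.56) ≈ 3.6551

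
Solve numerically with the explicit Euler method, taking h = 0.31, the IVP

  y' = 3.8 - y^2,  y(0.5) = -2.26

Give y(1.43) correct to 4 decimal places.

-6.7318

Euler: y_{n+1} = y_n + h·f(s_n, y_n).
s=0.500000, y=-2.260000: f=-1.307600 → y ← -2.260000 + 0.31·(-1.307600) = -2.665356
s=0.810000, y=-2.665356: f=-3.304123 → y ← -2.665356 + 0.31·(-3.304123) = -3.689634
s=1.120000, y=-3.689634: f=-9.813399 → y ← -3.689634 + 0.31·(-9.813399) = -6.731788
y(1.43) ≈ -6.7318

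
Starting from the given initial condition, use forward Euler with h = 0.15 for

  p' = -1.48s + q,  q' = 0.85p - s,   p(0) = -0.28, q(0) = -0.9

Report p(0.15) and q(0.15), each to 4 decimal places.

-0.4150, -0.9357

Euler on (p,q): p_{n+1} = p_n + h·p', q_{n+1} = q_n + h·q'.
0.000000: (-0.280000, -0.900000); f=(-0.900000, -0.238000) → (-0.415000, -0.935700)
(p(0.15), q(0.15)) ≈ (-0.4150, -0.9357)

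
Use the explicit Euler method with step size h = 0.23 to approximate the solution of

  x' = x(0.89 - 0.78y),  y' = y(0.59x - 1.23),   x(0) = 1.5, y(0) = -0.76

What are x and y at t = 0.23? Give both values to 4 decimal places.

Euler on (x,y): x_{n+1} = x_n + h·x', y_{n+1} = y_n + h·y'.
0.000000: (1.500000, -0.760000); f=(2.224200, 0.262200) → (2.011566, -0.699694)
(x(0.23), y(0.23)) ≈ (2.0116, -0.6997)

2.0116, -0.6997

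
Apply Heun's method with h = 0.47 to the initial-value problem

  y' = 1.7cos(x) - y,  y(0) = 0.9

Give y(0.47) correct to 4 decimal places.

Heun: k1 = f(x_n, y_n); k2 = f(x_n + h, y_n + h·k1); y_{n+1} = y_n + (h/2)·(k1 + k2).
x=0.000000, y=0.900000:
  k1 = f(0.000000, 0.900000) = 0.800000
  k2 = f(0.470000, 1.276000) = 0.239666
  y ← 0.900000 + (0.47/2)·(0.800000 + 0.239666) = 1.144322
y(0.47) ≈ 1.1443

1.1443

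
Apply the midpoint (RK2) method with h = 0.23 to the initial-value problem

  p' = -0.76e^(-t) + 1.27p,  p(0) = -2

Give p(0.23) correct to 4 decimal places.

Midpoint: k1 = f(t_n, p_n); k2 = f(t_n + h/2, p_n + (h/2)·k1); p_{n+1} = p_n + h·k2.
t=0.000000, p=-2.000000:
  k1 = f(0.000000, -2.000000) = -3.300000
  k2 = f(0.115000, -2.379500) = -3.699403
  p ← -2.000000 + 0.23·(-3.699403) = -2.850863
p(0.23) ≈ -2.8509

-2.8509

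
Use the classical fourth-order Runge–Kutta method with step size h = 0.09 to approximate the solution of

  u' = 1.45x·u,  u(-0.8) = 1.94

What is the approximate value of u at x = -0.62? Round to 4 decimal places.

1.6118

RK4: k1 = f(x_n, u_n); k2 = f(x_n + h/2, u_n + (h/2)·k1); k3 = f(x_n + h/2, u_n + (h/2)·k2); k4 = f(x_n + h, u_n + h·k3); u_{n+1} = u_n + (h/6)·(k1 + 2k2 + 2k3 + k4).
x=-0.800000, u=1.940000:
  k1 = f(-0.800000, 1.940000) = -2.250400
  k2 = f(-0.755000, 1.838732) = -2.012952
  k3 = f(-0.755000, 1.849417) = -2.024649
  k4 = f(-0.710000, 1.757782) = -1.809636
  u ← 1.940000 + (0.09/6)·(k1 + 2k2 + 2k3 + k4) = 1.757971
x=-0.710000, u=1.757971:
  k1 = f(-0.710000, 1.757971) = -1.809832
  k2 = f(-0.665000, 1.676529) = -1.616593
  k3 = f(-0.665000, 1.685225) = -1.624978
  k4 = f(-0.620000, 1.611723) = -1.448939
  u ← 1.757971 + (0.09/6)·(k1 + 2k2 + 2k3 + k4) = 1.611843
u(-0.62) ≈ 1.6118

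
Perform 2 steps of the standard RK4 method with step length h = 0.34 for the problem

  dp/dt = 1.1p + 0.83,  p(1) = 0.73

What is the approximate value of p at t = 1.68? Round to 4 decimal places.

2.3817

RK4: k1 = f(t_n, p_n); k2 = f(t_n + h/2, p_n + (h/2)·k1); k3 = f(t_n + h/2, p_n + (h/2)·k2); k4 = f(t_n + h, p_n + h·k3); p_{n+1} = p_n + (h/6)·(k1 + 2k2 + 2k3 + k4).
t=1.000000, p=0.730000:
  k1 = f(1.000000, 0.730000) = 1.633000
  k2 = f(1.170000, 1.007610) = 1.938371
  k3 = f(1.170000, 1.059523) = 1.995475
  k4 = f(1.340000, 1.408462) = 2.379308
  p ← 0.730000 + (0.34/6)·(k1 + 2k2 + 2k3 + k4) = 1.403200
t=1.340000, p=1.403200:
  k1 = f(1.340000, 1.403200) = 2.373520
  k2 = f(1.510000, 1.806698) = 2.817368
  k3 = f(1.510000, 1.882153) = 2.900368
  k4 = f(1.680000, 2.389325) = 3.458258
  p ← 1.403200 + (0.34/6)·(k1 + 2k2 + 2k3 + k4) = 2.381678
p(1.68) ≈ 2.3817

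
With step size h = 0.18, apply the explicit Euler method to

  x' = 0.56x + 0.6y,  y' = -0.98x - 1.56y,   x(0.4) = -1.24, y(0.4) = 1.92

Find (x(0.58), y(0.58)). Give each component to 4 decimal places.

-1.1576, 1.5996

Euler on (x,y): x_{n+1} = x_n + h·x', y_{n+1} = y_n + h·y'.
0.400000: (-1.240000, 1.920000); f=(0.457600, -1.780000) → (-1.157632, 1.599600)
(x(0.58), y(0.58)) ≈ (-1.1576, 1.5996)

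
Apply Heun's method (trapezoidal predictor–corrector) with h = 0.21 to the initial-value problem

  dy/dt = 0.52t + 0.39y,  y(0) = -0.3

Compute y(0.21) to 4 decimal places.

Heun: k1 = f(t_n, y_n); k2 = f(t_n + h, y_n + h·k1); y_{n+1} = y_n + (h/2)·(k1 + k2).
t=0.000000, y=-0.300000:
  k1 = f(0.000000, -0.300000) = -0.117000
  k2 = f(0.210000, -0.324570) = -0.017382
  y ← -0.300000 + (0.21/2)·(-0.117000 + (-0.017382)) = -0.314110
y(0.21) ≈ -0.3141

-0.3141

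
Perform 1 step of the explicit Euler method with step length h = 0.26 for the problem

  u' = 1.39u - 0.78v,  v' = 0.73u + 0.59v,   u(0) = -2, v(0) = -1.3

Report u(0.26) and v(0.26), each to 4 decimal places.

-2.4592, -1.8790

Euler on (u,v): u_{n+1} = u_n + h·u', v_{n+1} = v_n + h·v'.
0.000000: (-2.000000, -1.300000); f=(-1.766000, -2.227000) → (-2.459160, -1.879020)
(u(0.26), v(0.26)) ≈ (-2.4592, -1.8790)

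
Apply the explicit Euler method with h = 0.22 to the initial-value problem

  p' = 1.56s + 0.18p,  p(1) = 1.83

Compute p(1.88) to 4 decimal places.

Euler: p_{n+1} = p_n + h·f(s_n, p_n).
s=1.000000, p=1.830000: f=1.889400 → p ← 1.830000 + 0.22·1.889400 = 2.245668
s=1.220000, p=2.245668: f=2.307420 → p ← 2.245668 + 0.22·2.307420 = 2.753300
s=1.440000, p=2.753300: f=2.741994 → p ← 2.753300 + 0.22·2.741994 = 3.356539
s=1.660000, p=3.356539: f=3.193777 → p ← 3.356539 + 0.22·3.193777 = 4.059170
p(1.88) ≈ 4.0592

4.0592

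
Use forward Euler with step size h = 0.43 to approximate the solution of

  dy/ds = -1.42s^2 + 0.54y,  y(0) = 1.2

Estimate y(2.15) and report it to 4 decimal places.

Euler: y_{n+1} = y_n + h·f(s_n, y_n).
s=0.000000, y=1.200000: f=0.648000 → y ← 1.200000 + 0.43·0.648000 = 1.478640
s=0.430000, y=1.478640: f=0.535908 → y ← 1.478640 + 0.43·0.535908 = 1.709080
s=0.860000, y=1.709080: f=-0.127329 → y ← 1.709080 + 0.43·(-0.127329) = 1.654329
s=1.290000, y=1.654329: f=-1.469684 → y ← 1.654329 + 0.43·(-1.469684) = 1.022365
s=1.720000, y=1.022365: f=-3.648851 → y ← 1.022365 + 0.43·(-3.648851) = -0.546641
y(2.15) ≈ -0.5466

-0.5466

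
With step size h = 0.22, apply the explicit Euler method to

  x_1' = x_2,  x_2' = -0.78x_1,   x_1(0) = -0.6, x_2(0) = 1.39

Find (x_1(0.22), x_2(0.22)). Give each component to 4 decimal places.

-0.2942, 1.4930

Euler on (x_1,x_2): x_1_{n+1} = x_1_n + h·x_1', x_2_{n+1} = x_2_n + h·x_2'.
0.000000: (-0.600000, 1.390000); f=(1.390000, 0.468000) → (-0.294200, 1.492960)
(x_1(0.22), x_2(0.22)) ≈ (-0.2942, 1.4930)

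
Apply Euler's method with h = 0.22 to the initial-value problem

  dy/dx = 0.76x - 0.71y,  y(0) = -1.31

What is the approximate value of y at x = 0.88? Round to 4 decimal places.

Euler: y_{n+1} = y_n + h·f(x_n, y_n).
x=0.000000, y=-1.310000: f=0.930100 → y ← -1.310000 + 0.22·0.930100 = -1.105378
x=0.220000, y=-1.105378: f=0.952018 → y ← -1.105378 + 0.22·0.952018 = -0.895934
x=0.440000, y=-0.895934: f=0.970513 → y ← -0.895934 + 0.22·0.970513 = -0.682421
x=0.660000, y=-0.682421: f=0.986119 → y ← -0.682421 + 0.22·0.986119 = -0.465475
y(0.88) ≈ -0.4655

-0.4655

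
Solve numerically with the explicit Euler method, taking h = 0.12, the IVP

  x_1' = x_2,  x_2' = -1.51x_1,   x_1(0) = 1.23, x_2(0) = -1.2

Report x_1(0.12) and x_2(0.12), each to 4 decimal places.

1.0860, -1.4229

Euler on (x_1,x_2): x_1_{n+1} = x_1_n + h·x_1', x_2_{n+1} = x_2_n + h·x_2'.
0.000000: (1.230000, -1.200000); f=(-1.200000, -1.857300) → (1.086000, -1.422876)
(x_1(0.12), x_2(0.12)) ≈ (1.0860, -1.4229)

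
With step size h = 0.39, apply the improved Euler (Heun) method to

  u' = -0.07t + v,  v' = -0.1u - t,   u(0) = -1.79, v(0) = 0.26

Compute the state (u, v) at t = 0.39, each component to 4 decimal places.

Heun on (u,v): k1 = f(t_n, state_n); k2 = f(t_n + h, state_n + h·k1); state_{n+1} = state_n + (h/2)·(k1 + k2).
0.000000: (-1.790000, 0.260000)
  k1 = (0.260000, 0.179000)
  predictor → (-1.688600, 0.329810)
  k2 = (0.302510, -0.221140)
  → (-1.680311, 0.251783)
(u(0.39), v(0.39)) ≈ (-1.6803, 0.2518)

-1.6803, 0.2518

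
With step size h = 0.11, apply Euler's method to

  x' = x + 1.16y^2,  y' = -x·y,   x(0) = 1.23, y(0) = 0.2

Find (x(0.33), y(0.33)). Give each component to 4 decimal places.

Euler on (x,y): x_{n+1} = x_n + h·x', y_{n+1} = y_n + h·y'.
0.000000: (1.230000, 0.200000); f=(1.276400, -0.246000) → (1.370404, 0.172940)
0.110000: (1.370404, 0.172940); f=(1.405098, -0.236998) → (1.524965, 0.146870)
0.220000: (1.524965, 0.146870); f=(1.549987, -0.223972) → (1.695463, 0.122233)
(x(0.33), y(0.33)) ≈ (1.6955, 0.1222)

1.6955, 0.1222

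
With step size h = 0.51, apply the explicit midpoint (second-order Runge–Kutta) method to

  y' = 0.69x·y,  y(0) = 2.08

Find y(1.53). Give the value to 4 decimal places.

4.4830

Midpoint: k1 = f(x_n, y_n); k2 = f(x_n + h/2, y_n + (h/2)·k1); y_{n+1} = y_n + h·k2.
x=0.000000, y=2.080000:
  k1 = f(0.000000, 2.080000) = 0.000000
  k2 = f(0.255000, 2.080000) = 0.365976
  y ← 2.080000 + 0.51·0.365976 = 2.266648
x=0.510000, y=2.266648:
  k1 = f(0.510000, 2.266648) = 0.797633
  k2 = f(0.765000, 2.470044) = 1.303813
  y ← 2.266648 + 0.51·1.303813 = 2.931592
x=1.020000, y=2.931592:
  k1 = f(1.020000, 2.931592) = 2.063255
  k2 = f(1.275000, 3.457722) = 3.041931
  y ← 2.931592 + 0.51·3.041931 = 4.482977
y(1.53) ≈ 4.4830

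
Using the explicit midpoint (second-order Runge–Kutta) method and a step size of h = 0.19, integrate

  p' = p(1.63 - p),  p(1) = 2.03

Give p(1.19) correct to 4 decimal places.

Midpoint: k1 = f(x_n, p_n); k2 = f(x_n + h/2, p_n + (h/2)·k1); p_{n+1} = p_n + h·k2.
x=1.000000, p=2.030000:
  k1 = f(1.000000, 2.030000) = -0.812000
  k2 = f(1.095000, 1.952860) = -0.630500
  p ← 2.030000 + 0.19·(-0.630500) = 1.910205
p(1.19) ≈ 1.9102

1.9102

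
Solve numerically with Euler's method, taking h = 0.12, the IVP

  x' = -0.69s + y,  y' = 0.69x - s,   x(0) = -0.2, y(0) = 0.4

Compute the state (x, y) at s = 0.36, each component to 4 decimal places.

Euler on (x,y): x_{n+1} = x_n + h·x', y_{n+1} = y_n + h·y'.
0.000000: (-0.200000, 0.400000); f=(0.400000, -0.138000) → (-0.152000, 0.383440)
0.120000: (-0.152000, 0.383440); f=(0.300640, -0.224880) → (-0.115923, 0.356454)
0.240000: (-0.115923, 0.356454); f=(0.190854, -0.319987) → (-0.093021, 0.318056)
(x(0.36), y(0.36)) ≈ (-0.0930, 0.3181)

-0.0930, 0.3181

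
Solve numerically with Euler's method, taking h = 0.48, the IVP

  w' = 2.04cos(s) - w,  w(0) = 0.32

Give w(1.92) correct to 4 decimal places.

Euler: w_{n+1} = w_n + h·f(s_n, w_n).
s=0.000000, w=0.320000: f=1.720000 → w ← 0.320000 + 0.48·1.720000 = 1.145600
s=0.480000, w=1.145600: f=0.663870 → w ← 1.145600 + 0.48·0.663870 = 1.464257
s=0.960000, w=1.464257: f=-0.294277 → w ← 1.464257 + 0.48·(-0.294277) = 1.323005
s=1.440000, w=1.323005: f=-1.056940 → w ← 1.323005 + 0.48·(-1.056940) = 0.815673
w(1.92) ≈ 0.8157

0.8157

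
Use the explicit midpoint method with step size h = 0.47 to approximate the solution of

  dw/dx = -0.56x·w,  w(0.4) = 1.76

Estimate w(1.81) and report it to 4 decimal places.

Midpoint: k1 = f(x_n, w_n); k2 = f(x_n + h/2, w_n + (h/2)·k1); w_{n+1} = w_n + h·k2.
x=0.400000, w=1.760000:
  k1 = f(0.400000, 1.760000) = -0.394240
  k2 = f(0.635000, 1.667354) = -0.592911
  w ← 1.760000 + 0.47·(-0.592911) = 1.481332
x=0.870000, w=1.481332:
  k1 = f(0.870000, 1.481332) = -0.721705
  k2 = f(1.105000, 1.311731) = -0.811699
  w ← 1.481332 + 0.47·(-0.811699) = 1.099833
x=1.340000, w=1.099833:
  k1 = f(1.340000, 1.099833) = -0.825315
  k2 = f(1.575000, 0.905884) = -0.798990
  w ← 1.099833 + 0.47·(-0.798990) = 0.724308
w(1.81) ≈ 0.7243

0.7243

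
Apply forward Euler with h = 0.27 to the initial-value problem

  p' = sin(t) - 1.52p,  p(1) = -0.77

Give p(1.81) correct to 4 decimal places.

0.3431

Euler: p_{n+1} = p_n + h·f(t_n, p_n).
t=1.000000, p=-0.770000: f=2.011871 → p ← -0.770000 + 0.27·2.011871 = -0.226795
t=1.270000, p=-0.226795: f=1.299829 → p ← -0.226795 + 0.27·1.299829 = 0.124159
t=1.540000, p=0.124159: f=0.810804 → p ← 0.124159 + 0.27·0.810804 = 0.343076
p(1.81) ≈ 0.3431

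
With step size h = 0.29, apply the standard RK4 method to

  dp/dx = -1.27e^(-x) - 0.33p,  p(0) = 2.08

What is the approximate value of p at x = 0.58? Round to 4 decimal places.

RK4: k1 = f(x_n, p_n); k2 = f(x_n + h/2, p_n + (h/2)·k1); k3 = f(x_n + h/2, p_n + (h/2)·k2); k4 = f(x_n + h, p_n + h·k3); p_{n+1} = p_n + (h/6)·(k1 + 2k2 + 2k3 + k4).
x=0.000000, p=2.080000:
  k1 = f(0.000000, 2.080000) = -1.956400
  k2 = f(0.145000, 1.796322) = -1.691365
  k3 = f(0.145000, 1.834752) = -1.704047
  k4 = f(0.290000, 1.585827) = -1.473617
  p ← 2.080000 + (0.29/6)·(k1 + 2k2 + 2k3 + k4) = 1.585993
x=0.290000, p=1.585993:
  k1 = f(0.290000, 1.585993) = -1.473672
  k2 = f(0.435000, 1.372310) = -1.274889
  k3 = f(0.435000, 1.401134) = -1.284400
  k4 = f(0.580000, 1.213517) = -1.111531
  p ← 1.585993 + (0.29/6)·(k1 + 2k2 + 2k3 + k4) = 1.213643
p(0.58) ≈ 1.2136

1.2136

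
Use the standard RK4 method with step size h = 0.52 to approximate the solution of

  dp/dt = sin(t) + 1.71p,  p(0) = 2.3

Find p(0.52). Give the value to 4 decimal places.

5.7645

RK4: k1 = f(t_n, p_n); k2 = f(t_n + h/2, p_n + (h/2)·k1); k3 = f(t_n + h/2, p_n + (h/2)·k2); k4 = f(t_n + h, p_n + h·k3); p_{n+1} = p_n + (h/6)·(k1 + 2k2 + 2k3 + k4).
t=0.000000, p=2.300000:
  k1 = f(0.000000, 2.300000) = 3.933000
  k2 = f(0.260000, 3.322580) = 5.938692
  k3 = f(0.260000, 3.844060) = 6.830423
  k4 = f(0.520000, 5.851820) = 10.503492
  p ← 2.300000 + (0.52/6)·(k1 + 2k2 + 2k3 + k4) = 5.764476
p(0.52) ≈ 5.7645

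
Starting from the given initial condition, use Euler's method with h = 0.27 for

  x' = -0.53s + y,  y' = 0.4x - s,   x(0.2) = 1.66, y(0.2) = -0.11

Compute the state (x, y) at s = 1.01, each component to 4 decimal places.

1.4492, 0.0277

Euler on (x,y): x_{n+1} = x_n + h·x', y_{n+1} = y_n + h·y'.
0.200000: (1.660000, -0.110000); f=(-0.216000, 0.464000) → (1.601680, 0.015280)
0.470000: (1.601680, 0.015280); f=(-0.233820, 0.170672) → (1.538549, 0.061361)
0.740000: (1.538549, 0.061361); f=(-0.330839, -0.124581) → (1.449222, 0.027725)
(x(1.01), y(1.01)) ≈ (1.4492, 0.0277)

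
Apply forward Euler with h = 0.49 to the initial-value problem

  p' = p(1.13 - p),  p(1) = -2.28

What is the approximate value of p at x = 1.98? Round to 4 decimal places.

Euler: p_{n+1} = p_n + h·f(x_n, p_n).
x=1.000000, p=-2.280000: f=-7.774800 → p ← -2.280000 + 0.49·(-7.774800) = -6.089652
x=1.490000, p=-6.089652: f=-43.965168 → p ← -6.089652 + 0.49·(-43.965168) = -27.632584
p(1.98) ≈ -27.6326

-27.6326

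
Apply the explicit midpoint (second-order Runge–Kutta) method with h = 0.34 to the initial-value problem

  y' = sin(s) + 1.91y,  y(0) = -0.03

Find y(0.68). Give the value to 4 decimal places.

0.2060

Midpoint: k1 = f(s_n, y_n); k2 = f(s_n + h/2, y_n + (h/2)·k1); y_{n+1} = y_n + h·k2.
s=0.000000, y=-0.030000:
  k1 = f(0.000000, -0.030000) = -0.057300
  k2 = f(0.170000, -0.039741) = 0.093277
  y ← -0.030000 + 0.34·0.093277 = 0.001714
s=0.340000, y=0.001714:
  k1 = f(0.340000, 0.001714) = 0.336761
  k2 = f(0.510000, 0.058964) = 0.600798
  y ← 0.001714 + 0.34·0.600798 = 0.205985
y(0.68) ≈ 0.2060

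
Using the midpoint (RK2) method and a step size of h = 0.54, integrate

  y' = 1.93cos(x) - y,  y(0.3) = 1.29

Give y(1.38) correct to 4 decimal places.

Midpoint: k1 = f(x_n, y_n); k2 = f(x_n + h/2, y_n + (h/2)·k1); y_{n+1} = y_n + h·k2.
x=0.300000, y=1.290000:
  k1 = f(0.300000, 1.290000) = 0.553799
  k2 = f(0.570000, 1.439526) = 0.185343
  y ← 1.290000 + 0.54·0.185343 = 1.390085
x=0.840000, y=1.390085:
  k1 = f(0.840000, 1.390085) = -0.101882
  k2 = f(1.110000, 1.362577) = -0.504380
  y ← 1.390085 + 0.54·(-0.504380) = 1.117720
y(1.38) ≈ 1.1177

1.1177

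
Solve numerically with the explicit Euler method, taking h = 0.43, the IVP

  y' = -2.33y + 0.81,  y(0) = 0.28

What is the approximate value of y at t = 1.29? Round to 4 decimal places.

Euler: y_{n+1} = y_n + h·f(t_n, y_n).
t=0.000000, y=0.280000: f=0.157600 → y ← 0.280000 + 0.43·0.157600 = 0.347768
t=0.430000, y=0.347768: f=-0.000299 → y ← 0.347768 + 0.43·(-0.000299) = 0.347639
t=0.860000, y=0.347639: f=0.000001 → y ← 0.347639 + 0.43·0.000001 = 0.347639
y(1.29) ≈ 0.3476

0.3476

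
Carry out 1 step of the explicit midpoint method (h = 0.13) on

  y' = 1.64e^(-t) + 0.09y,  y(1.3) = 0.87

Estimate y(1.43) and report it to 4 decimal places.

Midpoint: k1 = f(t_n, y_n); k2 = f(t_n + h/2, y_n + (h/2)·k1); y_{n+1} = y_n + h·k2.
t=1.300000, y=0.870000:
  k1 = f(1.300000, 0.870000) = 0.525252
  k2 = f(1.365000, 0.904141) = 0.500197
  y ← 0.870000 + 0.13·0.500197 = 0.935026
y(1.43) ≈ 0.9350

0.9350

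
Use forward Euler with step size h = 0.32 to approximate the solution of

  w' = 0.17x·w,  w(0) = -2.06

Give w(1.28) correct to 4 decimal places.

-2.2821

Euler: w_{n+1} = w_n + h·f(x_n, w_n).
x=0.000000, w=-2.060000: f=0.000000 → w ← -2.060000 + 0.32·0.000000 = -2.060000
x=0.320000, w=-2.060000: f=-0.112064 → w ← -2.060000 + 0.32·(-0.112064) = -2.095860
x=0.640000, w=-2.095860: f=-0.228030 → w ← -2.095860 + 0.32·(-0.228030) = -2.168830
x=0.960000, w=-2.168830: f=-0.353953 → w ← -2.168830 + 0.32·(-0.353953) = -2.282095
w(1.28) ≈ -2.2821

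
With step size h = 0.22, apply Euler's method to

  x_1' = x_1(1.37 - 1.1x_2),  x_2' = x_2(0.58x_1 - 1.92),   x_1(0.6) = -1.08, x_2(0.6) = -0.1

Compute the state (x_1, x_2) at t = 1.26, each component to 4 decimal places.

-2.4524, -0.0059

Euler on (x_1,x_2): x_1_{n+1} = x_1_n + h·x_1', x_2_{n+1} = x_2_n + h·x_2'.
0.600000: (-1.080000, -0.100000); f=(-1.598400, 0.254640) → (-1.431648, -0.043979)
0.820000: (-1.431648, -0.043979); f=(-2.030617, 0.120958) → (-1.878384, -0.017368)
1.040000: (-1.878384, -0.017368); f=(-2.609273, 0.052269) → (-2.452424, -0.005869)
(x_1(1.26), x_2(1.26)) ≈ (-2.4524, -0.0059)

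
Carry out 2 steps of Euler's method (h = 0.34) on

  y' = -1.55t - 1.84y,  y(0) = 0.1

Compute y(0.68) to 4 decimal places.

Euler: y_{n+1} = y_n + h·f(t_n, y_n).
t=0.000000, y=0.100000: f=-0.184000 → y ← 0.100000 + 0.34·(-0.184000) = 0.037440
t=0.340000, y=0.037440: f=-0.595890 → y ← 0.037440 + 0.34·(-0.595890) = -0.165162
y(0.68) ≈ -0.1652

-0.1652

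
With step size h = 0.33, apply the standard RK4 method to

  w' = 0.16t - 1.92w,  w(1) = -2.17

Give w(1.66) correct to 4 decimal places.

RK4: k1 = f(t_n, w_n); k2 = f(t_n + h/2, w_n + (h/2)·k1); k3 = f(t_n + h/2, w_n + (h/2)·k2); k4 = f(t_n + h, w_n + h·k3); w_{n+1} = w_n + (h/6)·(k1 + 2k2 + 2k3 + k4).
t=1.000000, w=-2.170000:
  k1 = f(1.000000, -2.170000) = 4.326400
  k2 = f(1.165000, -1.456144) = 2.982196
  k3 = f(1.165000, -1.677938) = 3.408040
  k4 = f(1.330000, -1.045347) = 2.219866
  w ← -2.170000 + (0.33/6)·(k1 + 2k2 + 2k3 + k4) = -1.107029
t=1.330000, w=-1.107029:
  k1 = f(1.330000, -1.107029) = 2.338296
  k2 = f(1.495000, -0.721210) = 1.623924
  k3 = f(1.495000, -0.839082) = 1.850237
  k4 = f(1.660000, -0.496451) = 1.218786
  w ← -1.107029 + (0.33/6)·(k1 + 2k2 + 2k3 + k4) = -0.529232
w(1.66) ≈ -0.5292

-0.5292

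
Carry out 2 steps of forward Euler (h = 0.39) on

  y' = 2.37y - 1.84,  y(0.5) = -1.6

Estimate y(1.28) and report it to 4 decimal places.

Euler: y_{n+1} = y_n + h·f(s_n, y_n).
s=0.500000, y=-1.600000: f=-5.632000 → y ← -1.600000 + 0.39·(-5.632000) = -3.796480
s=0.890000, y=-3.796480: f=-10.837658 → y ← -3.796480 + 0.39·(-10.837658) = -8.023166
y(1.28) ≈ -8.0232

-8.0232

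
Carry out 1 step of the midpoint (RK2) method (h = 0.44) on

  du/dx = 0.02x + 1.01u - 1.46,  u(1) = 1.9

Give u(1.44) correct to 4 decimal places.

2.1595

Midpoint: k1 = f(x_n, u_n); k2 = f(x_n + h/2, u_n + (h/2)·k1); u_{n+1} = u_n + h·k2.
x=1.000000, u=1.900000:
  k1 = f(1.000000, 1.900000) = 0.479000
  k2 = f(1.220000, 2.005380) = 0.589834
  u ← 1.900000 + 0.44·0.589834 = 2.159527
u(1.44) ≈ 2.1595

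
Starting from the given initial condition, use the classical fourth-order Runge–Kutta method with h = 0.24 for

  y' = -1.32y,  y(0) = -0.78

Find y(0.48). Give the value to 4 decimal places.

RK4: k1 = f(s_n, y_n); k2 = f(s_n + h/2, y_n + (h/2)·k1); k3 = f(s_n + h/2, y_n + (h/2)·k2); k4 = f(s_n + h, y_n + h·k3); y_{n+1} = y_n + (h/6)·(k1 + 2k2 + 2k3 + k4).
s=0.000000, y=-0.780000:
  k1 = f(0.000000, -0.780000) = 1.029600
  k2 = f(0.120000, -0.656448) = 0.866511
  k3 = f(0.120000, -0.676019) = 0.892345
  k4 = f(0.240000, -0.565837) = 0.746905
  y ← -0.780000 + (0.24/6)·(k1 + 2k2 + 2k3 + k4) = -0.568231
s=0.240000, y=-0.568231:
  k1 = f(0.240000, -0.568231) = 0.750065
  k2 = f(0.360000, -0.478223) = 0.631255
  k3 = f(0.360000, -0.492481) = 0.650075
  k4 = f(0.480000, -0.412213) = 0.544122
  y ← -0.568231 + (0.24/6)·(k1 + 2k2 + 2k3 + k4) = -0.413957
y(0.48) ≈ -0.4140

-0.4140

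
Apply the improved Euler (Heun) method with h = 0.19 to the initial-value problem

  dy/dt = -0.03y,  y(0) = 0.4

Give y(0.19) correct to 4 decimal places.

Heun: k1 = f(t_n, y_n); k2 = f(t_n + h, y_n + h·k1); y_{n+1} = y_n + (h/2)·(k1 + k2).
t=0.000000, y=0.400000:
  k1 = f(0.000000, 0.400000) = -0.012000
  k2 = f(0.190000, 0.397720) = -0.011932
  y ← 0.400000 + (0.19/2)·(-0.012000 + (-0.011932)) = 0.397726
y(0.19) ≈ 0.3977

0.3977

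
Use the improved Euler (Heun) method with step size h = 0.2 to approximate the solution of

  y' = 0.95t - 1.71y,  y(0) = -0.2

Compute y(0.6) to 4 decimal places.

Heun: k1 = f(t_n, y_n); k2 = f(t_n + h, y_n + h·k1); y_{n+1} = y_n + (h/2)·(k1 + k2).
t=0.000000, y=-0.200000:
  k1 = f(0.000000, -0.200000) = 0.342000
  k2 = f(0.200000, -0.131600) = 0.415036
  y ← -0.200000 + (0.2/2)·(0.342000 + 0.415036) = -0.124296
t=0.200000, y=-0.124296:
  k1 = f(0.200000, -0.124296) = 0.402547
  k2 = f(0.400000, -0.043787) = 0.454876
  y ← -0.124296 + (0.2/2)·(0.402547 + 0.454876) = -0.038554
t=0.400000, y=-0.038554:
  k1 = f(0.400000, -0.038554) = 0.445928
  k2 = f(0.600000, 0.050631) = 0.483420
  y ← -0.038554 + (0.2/2)·(0.445928 + 0.483420) = 0.054381
y(0.6) ≈ 0.0544

0.0544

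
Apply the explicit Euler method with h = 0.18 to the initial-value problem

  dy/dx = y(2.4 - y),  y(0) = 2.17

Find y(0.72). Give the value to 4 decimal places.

2.3720

Euler: y_{n+1} = y_n + h·f(x_n, y_n).
x=0.000000, y=2.170000: f=0.499100 → y ← 2.170000 + 0.18·0.499100 = 2.259838
x=0.180000, y=2.259838: f=0.316743 → y ← 2.259838 + 0.18·0.316743 = 2.316852
x=0.360000, y=2.316852: f=0.192642 → y ← 2.316852 + 0.18·0.192642 = 2.351527
x=0.540000, y=2.351527: f=0.113985 → y ← 2.351527 + 0.18·0.113985 = 2.372045
y(0.72) ≈ 2.3720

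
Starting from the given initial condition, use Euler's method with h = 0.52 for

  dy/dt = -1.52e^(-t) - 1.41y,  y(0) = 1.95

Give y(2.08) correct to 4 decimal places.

Euler: y_{n+1} = y_n + h·f(t_n, y_n).
t=0.000000, y=1.950000: f=-4.269500 → y ← 1.950000 + 0.52·(-4.269500) = -0.270140
t=0.520000, y=-0.270140: f=-0.522774 → y ← -0.270140 + 0.52·(-0.522774) = -0.541982
t=1.040000, y=-0.541982: f=0.226944 → y ← -0.541982 + 0.52·0.226944 = -0.423971
t=1.560000, y=-0.423971: f=0.278393 → y ← -0.423971 + 0.52·0.278393 = -0.279207
y(2.08) ≈ -0.2792

-0.2792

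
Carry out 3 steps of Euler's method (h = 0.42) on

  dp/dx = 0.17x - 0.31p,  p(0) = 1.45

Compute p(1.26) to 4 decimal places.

1.0402

Euler: p_{n+1} = p_n + h·f(x_n, p_n).
x=0.000000, p=1.450000: f=-0.449500 → p ← 1.450000 + 0.42·(-0.449500) = 1.261210
x=0.420000, p=1.261210: f=-0.319575 → p ← 1.261210 + 0.42·(-0.319575) = 1.126988
x=0.840000, p=1.126988: f=-0.206566 → p ← 1.126988 + 0.42·(-0.206566) = 1.040231
p(1.26) ≈ 1.0402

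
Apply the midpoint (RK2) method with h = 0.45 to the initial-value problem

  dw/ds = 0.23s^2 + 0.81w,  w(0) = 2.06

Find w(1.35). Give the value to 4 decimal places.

6.2656

Midpoint: k1 = f(s_n, w_n); k2 = f(s_n + h/2, w_n + (h/2)·k1); w_{n+1} = w_n + h·k2.
s=0.000000, w=2.060000:
  k1 = f(0.000000, 2.060000) = 1.668600
  k2 = f(0.225000, 2.435435) = 1.984346
  w ← 2.060000 + 0.45·1.984346 = 2.952956
s=0.450000, w=2.952956:
  k1 = f(0.450000, 2.952956) = 2.438469
  k2 = f(0.675000, 3.501611) = 2.941099
  w ← 2.952956 + 0.45·2.941099 = 4.276450
s=0.900000, w=4.276450:
  k1 = f(0.900000, 4.276450) = 3.650225
  k2 = f(1.125000, 5.097751) = 4.420272
  w ← 4.276450 + 0.45·4.420272 = 6.265573
w(1.35) ≈ 6.2656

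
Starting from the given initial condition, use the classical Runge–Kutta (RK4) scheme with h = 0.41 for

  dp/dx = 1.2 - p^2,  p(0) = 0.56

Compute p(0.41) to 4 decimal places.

RK4: k1 = f(x_n, p_n); k2 = f(x_n + h/2, p_n + (h/2)·k1); k3 = f(x_n + h/2, p_n + (h/2)·k2); k4 = f(x_n + h, p_n + h·k3); p_{n+1} = p_n + (h/6)·(k1 + 2k2 + 2k3 + k4).
x=0.000000, p=0.560000:
  k1 = f(0.000000, 0.560000) = 0.886400
  k2 = f(0.205000, 0.741712) = 0.649863
  k3 = f(0.205000, 0.693222) = 0.719443
  k4 = f(0.410000, 0.854972) = 0.469023
  p ← 0.560000 + (0.41/6)·(k1 + 2k2 + 2k3 + k4) = 0.839759
p(0.41) ≈ 0.8398

0.8398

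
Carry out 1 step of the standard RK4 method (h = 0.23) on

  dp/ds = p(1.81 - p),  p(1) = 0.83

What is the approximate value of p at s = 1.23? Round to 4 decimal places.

1.0176

RK4: k1 = f(s_n, p_n); k2 = f(s_n + h/2, p_n + (h/2)·k1); k3 = f(s_n + h/2, p_n + (h/2)·k2); k4 = f(s_n + h, p_n + h·k3); p_{n+1} = p_n + (h/6)·(k1 + 2k2 + 2k3 + k4).
s=1.000000, p=0.830000:
  k1 = f(1.000000, 0.830000) = 0.813400
  k2 = f(1.115000, 0.923541) = 0.818681
  k3 = f(1.115000, 0.924148) = 0.818658
  k4 = f(1.230000, 1.018291) = 0.806190
  p ← 0.830000 + (0.23/6)·(k1 + 2k2 + 2k3 + k4) = 1.017614
p(1.23) ≈ 1.0176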